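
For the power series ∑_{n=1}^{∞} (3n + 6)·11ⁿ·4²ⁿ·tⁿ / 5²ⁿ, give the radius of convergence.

Ratio test: |a_{n+1}/a_n| = [(3(n+1) + 6)/(3n + 6)] · 11·16/25 → 176/25 as n → ∞.
Convergence for |t| · 176/25 < 1, i.e. |t| < 25/176. So R = 25/176.

R = 25/176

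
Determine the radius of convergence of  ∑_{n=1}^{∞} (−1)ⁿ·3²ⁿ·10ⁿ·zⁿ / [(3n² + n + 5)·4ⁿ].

By the ratio test, |a_{n+1}/a_n| = [(3n² + n + 5)/(3(n+1)² + (n+1) + 5)] · 9·10/4 → 45/2.
Convergence for |z| · 45/2 < 1, i.e. |z| < 2/45. So R = 2/45.

R = 2/45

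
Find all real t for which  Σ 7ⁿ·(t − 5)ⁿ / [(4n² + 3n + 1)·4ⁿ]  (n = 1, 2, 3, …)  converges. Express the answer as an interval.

[31/7, 39/7]

The ratio of consecutive coefficients is [(4n² + 3n + 1)/(4(n+1)² + 3(n+1) + 1)] · 7/4 → 7/4.
The series converges when 7/4 · |t − 5| < 1, giving R = 4/7.
When t = 39/7, the terms are on the order of 1/n², so the series converges absolutely by comparison with the p-series (p = 2 > 1).
At t = 31/7: absolute convergence follows by limit comparison with Σ 1/n².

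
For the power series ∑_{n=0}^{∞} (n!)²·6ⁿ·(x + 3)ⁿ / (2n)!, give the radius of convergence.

By the ratio test, |a_{n+1}/a_n| = (n+1)²/[(2n+1)·(2n+2)] · 6 → 3/2.
Hence the series converges for |x + 3| < 1/(3/2) = 2/3, so the radius of convergence is 2/3.

R = 2/3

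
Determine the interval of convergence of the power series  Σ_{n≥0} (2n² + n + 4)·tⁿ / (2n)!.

(−∞, ∞)

Apply the ratio test: |a_{n+1}| / |a_n| = (2(n+1)² + (n+1) + 4)/(2n² + n + 4) · 1/[(2n+1)·(2n+2)], which tends to 0 as n → ∞.
Since the limit is 0 < 1 for every t, the series converges on all of ℝ and R = ∞.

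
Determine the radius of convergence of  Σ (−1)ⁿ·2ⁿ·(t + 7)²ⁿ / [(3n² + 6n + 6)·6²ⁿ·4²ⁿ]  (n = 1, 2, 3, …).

The ratio of consecutive coefficients is [(3n² + 6n + 6)/(3(n+1)² + 6(n+1) + 6)] · 2/(36·16) → 1/288.
Writing y = (t + 7)², the series in y has radius 288, so |t + 7| < √(288) and R = 12√2.

R = 12√2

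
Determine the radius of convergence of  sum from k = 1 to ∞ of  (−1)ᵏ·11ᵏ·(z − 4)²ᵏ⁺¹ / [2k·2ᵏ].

By the ratio test, |a_{k+1}/a_k| = [2k/2(k+1)] · 11/2 → 11/2.
Writing y = (z − 4)², the series in y has radius 2/11, so |z − 4| < √(2/11) and R = √22/11.

R = √22/11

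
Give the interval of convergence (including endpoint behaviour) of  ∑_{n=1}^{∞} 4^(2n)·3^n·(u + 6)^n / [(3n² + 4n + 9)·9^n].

The ratio of consecutive coefficients is [(3n² + 4n + 9)/(3(n+1)² + 4(n+1) + 9)] · 16·3/9 → 16/3.
Thus R = 1/(16/3) = 3/16.
Endpoint u = -93/16: absolute convergence follows by limit comparison with Σ 1/n².
Check u = -99/16: the series is dominated by a constant times Σ 1/n², which converges (p = 2 > 1).

[-99/16, -93/16]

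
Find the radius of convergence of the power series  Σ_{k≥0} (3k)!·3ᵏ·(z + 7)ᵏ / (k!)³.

Ratio test: |a_{k+1}/a_k| = (3k+1)·(3k+2)·(3k+3)/(k+1)³ · 3 → 81 as k → ∞.
Hence the series converges for |z + 7| < 1/(81) = 1/81, so the radius of convergence is 1/81.

R = 1/81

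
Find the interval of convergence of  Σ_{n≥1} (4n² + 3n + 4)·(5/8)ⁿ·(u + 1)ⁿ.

(-13/5, 3/5)

Apply the ratio test: |a_{n+1}| / |a_n| = [(4(n+1)² + 3(n+1) + 4)/(4n² + 3n + 4)] · 5/8, which tends to 5/8 as n → ∞.
Hence the series converges for |u + 1| < 1/(5/8) = 8/5, so the radius of convergence is 8/5.
When u = 3/5, the terms have absolute value of order n², which does not tend to 0, so the series diverges by the divergence test.
Check u = -13/5: the terms do not tend to 0, so the series diverges.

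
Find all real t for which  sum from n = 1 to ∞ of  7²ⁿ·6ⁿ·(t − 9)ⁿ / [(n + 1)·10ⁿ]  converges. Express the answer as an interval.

[1318/147, 1328/147)

The ratio of consecutive coefficients is [(n + 1)/((n+1) + 1)] · 49·6/10 → 147/5.
Hence the series converges for |t − 9| < 1/(147/5) = 5/147, so the radius of convergence is 5/147.
When t = 1328/147, the terms behave like c/n; limit comparison with the harmonic series gives divergence.
When t = 1318/147, convergence follows from the alternating series test (terms decrease monotonically to 0).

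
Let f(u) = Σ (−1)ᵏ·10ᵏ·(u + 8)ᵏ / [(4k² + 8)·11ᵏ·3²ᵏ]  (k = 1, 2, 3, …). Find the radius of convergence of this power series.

Apply the ratio test: |a_{k+1}| / |a_k| = [(4k² + 8)/(4(k+1)² + 8)] · 10/(11·9), which tends to 10/99 as k → ∞.
Thus R = 1/(10/99) = 99/10.

R = 99/10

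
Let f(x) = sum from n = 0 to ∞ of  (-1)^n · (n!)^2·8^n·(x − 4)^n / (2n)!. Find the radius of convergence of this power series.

R = 1/2

Apply the ratio test: |a_{n+1}| / |a_n| = (n+1)²/[(2n+1)·(2n+2)] · 8, which tends to 2 as n → ∞.
Convergence for |x − 4| · 2 < 1, i.e. |x − 4| < 1/2. So R = 1/2.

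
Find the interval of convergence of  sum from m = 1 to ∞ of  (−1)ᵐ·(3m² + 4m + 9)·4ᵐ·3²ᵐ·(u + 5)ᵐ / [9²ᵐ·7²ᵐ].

(-461/4, 421/4)

The ratio of consecutive coefficients is [(3(m+1)² + 4(m+1) + 9)/(3m² + 4m + 9)] · 4·9/(81·49) → 4/441.
Thus R = 1/(4/441) = 441/4.
When u = 421/4, the terms have absolute value of order m², which does not tend to 0, so the series diverges by the divergence test.
When u = -461/4, the m-th term does not approach 0; divergence by the term test.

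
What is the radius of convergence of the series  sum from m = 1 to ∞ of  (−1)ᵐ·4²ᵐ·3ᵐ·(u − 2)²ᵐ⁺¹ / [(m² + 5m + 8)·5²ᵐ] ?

Ratio test: |a_{m+1}/a_m| = [(m² + 5m + 8)/((m+1)² + 5(m+1) + 8)] · 16·3/25 → 48/25 as m → ∞.
Since the exponent of (u − 2) increases by 2 each term, convergence requires |u − 2|² < 25/48, hence R = 5√3/12.

R = 5√3/12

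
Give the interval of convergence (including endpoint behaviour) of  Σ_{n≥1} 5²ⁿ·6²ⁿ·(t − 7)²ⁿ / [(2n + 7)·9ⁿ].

(69/10, 71/10)

By the ratio test, |a_{n+1}/a_n| = [(2n + 7)/(2(n+1) + 7)] · 25·36/9 → 100.
Since the exponent of (t − 7) increases by 2 each term, convergence requires |t − 7|² < 1/100, hence R = 1/10.
Check t = 71/10: the terms are asymptotic to a nonzero constant times 1/n, so the series diverges by limit comparison with Σ 1/n.
When t = 69/10, comparison with the harmonic series Σ 1/n shows the series diverges.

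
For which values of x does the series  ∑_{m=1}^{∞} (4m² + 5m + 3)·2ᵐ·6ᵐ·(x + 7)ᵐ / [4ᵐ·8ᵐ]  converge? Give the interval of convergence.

(-29/3, -13/3)

Ratio test: |a_{m+1}/a_m| = [(4(m+1)² + 5(m+1) + 3)/(4m² + 5m + 3)] · 2·6/(4·8) → 3/8 as m → ∞.
Convergence for |x + 7| · 3/8 < 1, i.e. |x + 7| < 8/3. So R = 8/3.
Endpoint x = -13/3: the terms do not tend to 0, so the series diverges.
When x = -29/3, the m-th term does not approach 0; divergence by the term test.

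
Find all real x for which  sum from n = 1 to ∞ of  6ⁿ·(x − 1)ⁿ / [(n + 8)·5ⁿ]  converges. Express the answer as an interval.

[1/6, 11/6)

By the ratio test, |a_{n+1}/a_n| = [(n + 8)/((n+1) + 8)] · 6/5 → 6/5.
The series converges when 6/5 · |x − 1| < 1, giving R = 5/6.
At x = 11/6: comparison with the harmonic series Σ 1/n shows the series diverges.
Check x = 1/6: the terms alternate in sign and decrease monotonically to 0 in absolute value (size ~ c/n), so the alternating series test gives convergence.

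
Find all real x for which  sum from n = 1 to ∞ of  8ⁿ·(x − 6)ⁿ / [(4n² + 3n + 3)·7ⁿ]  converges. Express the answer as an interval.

The ratio of consecutive coefficients is [(4n² + 3n + 3)/(4(n+1)² + 3(n+1) + 3)] · 8/7 → 8/7.
The series converges when 8/7 · |x − 6| < 1, giving R = 7/8.
When x = 55/8, the terms are on the order of 1/n², so the series converges absolutely by comparison with the p-series (p = 2 > 1).
When x = 41/8, the terms are on the order of 1/n², so the series converges absolutely by comparison with the p-series (p = 2 > 1).

[41/8, 55/8]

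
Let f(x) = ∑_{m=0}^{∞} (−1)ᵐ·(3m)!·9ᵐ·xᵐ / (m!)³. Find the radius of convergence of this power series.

Ratio test: |a_{m+1}/a_m| = (3m+1)·(3m+2)·(3m+3)/(m+1)³ · 9 → 243 as m → ∞.
The series converges when 243 · |x| < 1, giving R = 1/243.

R = 1/243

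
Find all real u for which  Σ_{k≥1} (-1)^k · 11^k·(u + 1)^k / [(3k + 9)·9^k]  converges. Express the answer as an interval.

Apply the ratio test: |a_{k+1}| / |a_k| = [(3k + 9)/(3(k+1) + 9)] · 11/9, which tends to 11/9 as k → ∞.
Hence the series converges for |u + 1| < 1/(11/9) = 9/11, so the radius of convergence is 9/11.
Check u = -2/11: convergence follows from the alternating series test (terms decrease monotonically to 0).
Endpoint u = -20/11: the terms behave like c/k; limit comparison with the harmonic series gives divergence.

(-20/11, -2/11]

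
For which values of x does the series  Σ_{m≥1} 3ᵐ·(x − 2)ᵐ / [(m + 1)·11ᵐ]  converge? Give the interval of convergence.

[-5/3, 17/3)

Apply the ratio test: |a_{m+1}| / |a_m| = [(m + 1)/((m+1) + 1)] · 3/11, which tends to 3/11 as m → ∞.
The series converges when 3/11 · |x − 2| < 1, giving R = 11/3.
Endpoint x = 17/3: the terms behave like c/m; limit comparison with the harmonic series gives divergence.
Check x = -5/3: convergence follows from the alternating series test (terms decrease monotonically to 0).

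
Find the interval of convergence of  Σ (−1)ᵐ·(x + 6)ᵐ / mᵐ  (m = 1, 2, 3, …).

(−∞, ∞)

Root test: |a_m|^(1/m) = 1/m → 0.
The limit is 0 for every x, so R = ∞.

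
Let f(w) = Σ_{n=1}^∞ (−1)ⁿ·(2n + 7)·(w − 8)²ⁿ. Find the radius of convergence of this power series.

Apply the ratio test: |a_{n+1}| / |a_n| = (2(n+1) + 7)/(2n + 7), which tends to 1 as n → ∞.
Successive powers of (w − 8) differ by 2, so the series converges when |w − 8|² · 1 < 1, i.e. |w − 8| < √(1) = 1. So R = 1.

R = 1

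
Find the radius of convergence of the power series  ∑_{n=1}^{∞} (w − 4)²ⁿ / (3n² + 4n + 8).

The ratio of consecutive coefficients is (3n² + 4n + 8)/(3(n+1)² + 4(n+1) + 8) → 1.
Successive powers of (w − 4) differ by 2, so the series converges when |w − 4|² · 1 < 1, i.e. |w − 4| < √(1) = 1. So R = 1.

R = 1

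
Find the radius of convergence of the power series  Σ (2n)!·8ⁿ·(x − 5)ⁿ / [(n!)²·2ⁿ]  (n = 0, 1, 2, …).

By the ratio test, |a_{n+1}/a_n| = (2n+1)·(2n+2)/(n+1)² · 8/2 → 16.
Convergence for |x − 5| · 16 < 1, i.e. |x − 5| < 1/16. So R = 1/16.

R = 1/16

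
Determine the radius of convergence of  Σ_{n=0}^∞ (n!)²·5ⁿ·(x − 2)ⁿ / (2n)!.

R = 4/5

By the ratio test, |a_{n+1}/a_n| = (n+1)²/[(2n+1)·(2n+2)] · 5 → 5/4.
The series converges when 5/4 · |x − 2| < 1, giving R = 4/5.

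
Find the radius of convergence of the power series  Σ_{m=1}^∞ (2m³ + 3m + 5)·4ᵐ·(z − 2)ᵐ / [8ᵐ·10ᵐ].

By the ratio test, |a_{m+1}/a_m| = [(2(m+1)³ + 3(m+1) + 5)/(2m³ + 3m + 5)] · 4/(8·10) → 1/20.
Hence the series converges for |z − 2| < 1/(1/20) = 20, so the radius of convergence is 20.

R = 20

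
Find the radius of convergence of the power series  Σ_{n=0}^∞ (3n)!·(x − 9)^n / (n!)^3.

R = 1/27

The ratio of consecutive coefficients is (3n+1)·(3n+2)·(3n+3)/(n+1)³ → 27.
Convergence for |x − 9| · 27 < 1, i.e. |x − 9| < 1/27. So R = 1/27.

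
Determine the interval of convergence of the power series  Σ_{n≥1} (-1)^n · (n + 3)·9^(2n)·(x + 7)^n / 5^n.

(-572/81, -562/81)

The ratio of consecutive coefficients is [((n+1) + 3)/(n + 3)] · 81/5 → 81/5.
Convergence for |x + 7| · 81/5 < 1, i.e. |x + 7| < 5/81. So R = 5/81.
Check x = -562/81: the n-th term does not approach 0; divergence by the term test.
Endpoint x = -572/81: the terms have absolute value of order n, which does not tend to 0, so the series diverges by the divergence test.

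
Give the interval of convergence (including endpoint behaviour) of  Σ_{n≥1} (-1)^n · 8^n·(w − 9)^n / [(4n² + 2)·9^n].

[63/8, 81/8]

Ratio test: |a_{n+1}/a_n| = [(4n² + 2)/(4(n+1)² + 2)] · 8/9 → 8/9 as n → ∞.
The series converges when 8/9 · |w − 9| < 1, giving R = 9/8.
Endpoint w = 81/8: the series is dominated by a constant times Σ 1/n², which converges (p = 2 > 1).
At w = 63/8: the terms are on the order of 1/n², so the series converges absolutely by comparison with the p-series (p = 2 > 1).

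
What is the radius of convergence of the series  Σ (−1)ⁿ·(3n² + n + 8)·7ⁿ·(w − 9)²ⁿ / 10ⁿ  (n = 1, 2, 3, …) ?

Apply the ratio test: |a_{n+1}| / |a_n| = [(3(n+1)² + (n+1) + 8)/(3n² + n + 8)] · 7/10, which tends to 7/10 as n → ∞.
Since the exponent of (w − 9) increases by 2 each term, convergence requires |w − 9|² < 10/7, hence R = √70/7.

R = √70/7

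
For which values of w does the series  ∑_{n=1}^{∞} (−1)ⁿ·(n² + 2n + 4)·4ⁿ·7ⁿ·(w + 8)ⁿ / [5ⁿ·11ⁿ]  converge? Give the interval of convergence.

The ratio of consecutive coefficients is [((n+1)² + 2(n+1) + 4)/(n² + 2n + 4)] · 4·7/(5·11) → 28/55.
Hence the series converges for |w + 8| < 1/(28/55) = 55/28, so the radius of convergence is 55/28.
Endpoint w = -169/28: the terms have absolute value of order n², which does not tend to 0, so the series diverges by the divergence test.
At w = -279/28: the terms have absolute value of order n², which does not tend to 0, so the series diverges by the divergence test.

(-279/28, -169/28)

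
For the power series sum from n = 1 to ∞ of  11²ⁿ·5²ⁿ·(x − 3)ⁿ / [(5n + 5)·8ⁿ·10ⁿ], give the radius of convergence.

Apply the ratio test: |a_{n+1}| / |a_n| = [(5n + 5)/(5(n+1) + 5)] · 121·25/(8·10), which tends to 605/16 as n → ∞.
Convergence for |x − 3| · 605/16 < 1, i.e. |x − 3| < 16/605. So R = 16/605.

R = 16/605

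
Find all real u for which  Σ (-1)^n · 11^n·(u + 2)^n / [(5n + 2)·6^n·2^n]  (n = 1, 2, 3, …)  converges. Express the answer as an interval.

(-34/11, -10/11]

The ratio of consecutive coefficients is [(5n + 2)/(5(n+1) + 2)] · 11/(6·2) → 11/12.
Hence the series converges for |u + 2| < 1/(11/12) = 12/11, so the radius of convergence is 12/11.
Check u = -10/11: the terms alternate in sign and decrease monotonically to 0 in absolute value (size ~ c/n), so the alternating series test gives convergence.
When u = -34/11, the terms are asymptotic to a nonzero constant times 1/n, so the series diverges by limit comparison with Σ 1/n.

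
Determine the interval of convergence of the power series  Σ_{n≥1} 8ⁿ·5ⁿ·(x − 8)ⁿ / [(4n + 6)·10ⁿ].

Apply the ratio test: |a_{n+1}| / |a_n| = [(4n + 6)/(4(n+1) + 6)] · 8·5/10, which tends to 4 as n → ∞.
Hence the series converges for |x − 8| < 1/(4) = 1/4, so the radius of convergence is 1/4.
At x = 33/4: comparison with the harmonic series Σ 1/n shows the series diverges.
At x = 31/4: an alternating series whose terms decrease to 0 in absolute value, so it converges by the Leibniz criterion.

[31/4, 33/4)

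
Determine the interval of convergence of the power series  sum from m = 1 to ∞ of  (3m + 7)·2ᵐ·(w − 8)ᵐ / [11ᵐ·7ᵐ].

By the ratio test, |a_{m+1}/a_m| = [(3(m+1) + 7)/(3m + 7)] · 2/(11·7) → 2/77.
The series converges when 2/77 · |w − 8| < 1, giving R = 77/2.
At w = 93/2: the terms have absolute value of order m, which does not tend to 0, so the series diverges by the divergence test.
At w = -61/2: the terms do not tend to 0, so the series diverges.

(-61/2, 93/2)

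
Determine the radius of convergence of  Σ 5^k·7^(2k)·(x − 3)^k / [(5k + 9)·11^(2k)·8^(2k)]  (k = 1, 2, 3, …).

Ratio test: |a_{k+1}/a_k| = [(5k + 9)/(5(k+1) + 9)] · 5·49/(121·64) → 245/7744 as k → ∞.
Convergence for |x − 3| · 245/7744 < 1, i.e. |x − 3| < 7744/245. So R = 7744/245.

R = 7744/245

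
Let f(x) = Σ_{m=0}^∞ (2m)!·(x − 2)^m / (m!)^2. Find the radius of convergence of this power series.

By the ratio test, |a_{m+1}/a_m| = (2m+1)·(2m+2)/(m+1)² → 4.
Thus R = 1/(4) = 1/4.

R = 1/4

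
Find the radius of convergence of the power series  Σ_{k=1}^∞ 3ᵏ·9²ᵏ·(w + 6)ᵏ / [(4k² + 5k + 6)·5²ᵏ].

R = 25/243

By the ratio test, |a_{k+1}/a_k| = [(4k² + 5k + 6)/(4(k+1)² + 5(k+1) + 6)] · 3·81/25 → 243/25.
Thus R = 1/(243/25) = 25/243.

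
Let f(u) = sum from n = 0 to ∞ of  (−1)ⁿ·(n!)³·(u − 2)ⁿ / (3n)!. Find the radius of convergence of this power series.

By the ratio test, |a_{n+1}/a_n| = (n+1)³/[(3n+1)·(3n+2)·(3n+3)] → 1/27.
Convergence for |u − 2| · 1/27 < 1, i.e. |u − 2| < 27. So R = 27.

R = 27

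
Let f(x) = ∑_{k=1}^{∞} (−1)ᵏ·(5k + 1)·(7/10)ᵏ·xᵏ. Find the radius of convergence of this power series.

R = 10/7

Apply the ratio test: |a_{k+1}| / |a_k| = [(5(k+1) + 1)/(5k + 1)] · 7/10, which tends to 7/10 as k → ∞.
Thus R = 1/(7/10) = 10/7.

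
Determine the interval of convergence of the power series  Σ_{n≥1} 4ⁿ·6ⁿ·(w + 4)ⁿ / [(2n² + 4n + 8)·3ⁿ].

[-33/8, -31/8]

The ratio of consecutive coefficients is [(2n² + 4n + 8)/(2(n+1)² + 4(n+1) + 8)] · 4·6/3 → 8.
Thus R = 1/(8) = 1/8.
Check w = -31/8: absolute convergence follows by limit comparison with Σ 1/n².
At w = -33/8: the terms are on the order of 1/n², so the series converges absolutely by comparison with the p-series (p = 2 > 1).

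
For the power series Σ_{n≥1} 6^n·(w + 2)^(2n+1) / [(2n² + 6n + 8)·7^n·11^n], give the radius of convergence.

R = √462/6

The ratio of consecutive coefficients is [(2n² + 6n + 8)/(2(n+1)² + 6(n+1) + 8)] · 6/(7·11) → 6/77.
Writing y = (w + 2)², the series in y has radius 77/6, so |w + 2| < √(77/6) and R = √462/6.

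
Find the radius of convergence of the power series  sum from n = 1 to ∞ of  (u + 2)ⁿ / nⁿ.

R = ∞

Applying the root test, |a_n|^(1/n) = 1/n → 0.
The limit is 0 for every u, so R = ∞.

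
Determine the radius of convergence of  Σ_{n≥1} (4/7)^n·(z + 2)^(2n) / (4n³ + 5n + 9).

Ratio test: |a_{n+1}/a_n| = [(4n³ + 5n + 9)/(4(n+1)³ + 5(n+1) + 9)] · 4/7 → 4/7 as n → ∞.
Successive powers of (z + 2) differ by 2, so the series converges when |z + 2|² · 4/7 < 1, i.e. |z + 2| < √(7/4). So R = √7/2.

R = √7/2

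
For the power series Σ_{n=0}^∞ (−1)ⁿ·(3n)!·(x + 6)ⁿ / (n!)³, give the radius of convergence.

Ratio test: |a_{n+1}/a_n| = (3n+1)·(3n+2)·(3n+3)/(n+1)³ → 27 as n → ∞.
Hence the series converges for |x + 6| < 1/(27) = 1/27, so the radius of convergence is 1/27.

R = 1/27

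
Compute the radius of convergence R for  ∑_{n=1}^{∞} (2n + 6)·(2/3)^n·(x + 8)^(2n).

By the ratio test, |a_{n+1}/a_n| = [(2(n+1) + 6)/(2n + 6)] · 2/3 → 2/3.
Successive powers of (x + 8) differ by 2, so the series converges when |x + 8|² · 2/3 < 1, i.e. |x + 8| < √(3/2). So R = √6/2.

R = √6/2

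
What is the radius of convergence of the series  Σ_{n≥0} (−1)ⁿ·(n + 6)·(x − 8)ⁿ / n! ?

R = ∞

By the ratio test, |a_{n+1}/a_n| = ((n+1) + 6)/(n + 6) · 1/(n+1) → 0.
The limit is 0, so the series converges for all x; R = ∞.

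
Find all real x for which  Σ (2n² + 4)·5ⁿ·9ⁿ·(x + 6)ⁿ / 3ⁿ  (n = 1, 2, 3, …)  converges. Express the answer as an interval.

By the ratio test, |a_{n+1}/a_n| = [(2(n+1)² + 4)/(2n² + 4)] · 5·9/3 → 15.
The series converges when 15 · |x + 6| < 1, giving R = 1/15.
Endpoint x = -89/15: the terms do not tend to 0, so the series diverges.
Check x = -91/15: the terms do not tend to 0, so the series diverges.

(-91/15, -89/15)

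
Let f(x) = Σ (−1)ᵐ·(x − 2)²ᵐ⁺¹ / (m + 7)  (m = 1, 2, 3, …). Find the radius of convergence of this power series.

The ratio of consecutive coefficients is (m + 7)/((m+1) + 7) → 1.
Successive powers of (x − 2) differ by 2, so the series converges when |x − 2|² · 1 < 1, i.e. |x − 2| < √(1) = 1. So R = 1.

R = 1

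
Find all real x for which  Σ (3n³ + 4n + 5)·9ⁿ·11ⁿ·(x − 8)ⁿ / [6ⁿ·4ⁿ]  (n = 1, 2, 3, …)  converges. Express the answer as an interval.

(256/33, 272/33)

Apply the ratio test: |a_{n+1}| / |a_n| = [(3(n+1)³ + 4(n+1) + 5)/(3n³ + 4n + 5)] · 9·11/(6·4), which tends to 33/8 as n → ∞.
Convergence for |x − 8| · 33/8 < 1, i.e. |x − 8| < 8/33. So R = 8/33.
Check x = 272/33: the n-th term does not approach 0; divergence by the term test.
Endpoint x = 256/33: the terms do not tend to 0, so the series diverges.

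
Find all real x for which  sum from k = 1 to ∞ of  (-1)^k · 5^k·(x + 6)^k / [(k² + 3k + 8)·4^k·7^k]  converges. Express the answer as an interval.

Apply the ratio test: |a_{k+1}| / |a_k| = [(k² + 3k + 8)/((k+1)² + 3(k+1) + 8)] · 5/(4·7), which tends to 5/28 as k → ∞.
Hence the series converges for |x + 6| < 1/(5/28) = 28/5, so the radius of convergence is 28/5.
When x = -2/5, absolute convergence follows by limit comparison with Σ 1/k².
When x = -58/5, the terms are on the order of 1/k², so the series converges absolutely by comparison with the p-series (p = 2 > 1).

[-58/5, -2/5]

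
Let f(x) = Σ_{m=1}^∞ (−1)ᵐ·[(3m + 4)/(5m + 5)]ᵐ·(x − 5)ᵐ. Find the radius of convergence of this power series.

By the Cauchy root test, |a_m|^(1/m) = (3m + 4)/(5m + 5) → 3/5.
Hence the series converges for |x − 5| < 1/(3/5) = 5/3, so the radius of convergence is 5/3.

R = 5/3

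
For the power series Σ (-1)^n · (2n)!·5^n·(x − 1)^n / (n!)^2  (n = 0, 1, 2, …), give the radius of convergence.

R = 1/20

The ratio of consecutive coefficients is (2n+1)·(2n+2)/(n+1)² · 5 → 20.
Thus R = 1/(20) = 1/20.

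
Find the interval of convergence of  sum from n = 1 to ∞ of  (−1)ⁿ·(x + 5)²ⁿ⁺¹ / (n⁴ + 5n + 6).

[-6, -4]

Ratio test: |a_{n+1}/a_n| = (n⁴ + 5n + 6)/((n+1)⁴ + 5(n+1) + 6) → 1 as n → ∞.
Since the exponent of (x + 5) increases by 2 each term, convergence requires |x + 5|² < 1, hence R = 1.
When x = -4, the terms are on the order of 1/n⁴, so the series converges absolutely by comparison with the p-series (p = 4 > 1).
When x = -6, the series is dominated by a constant times Σ 1/n⁴, which converges (p = 4 > 1).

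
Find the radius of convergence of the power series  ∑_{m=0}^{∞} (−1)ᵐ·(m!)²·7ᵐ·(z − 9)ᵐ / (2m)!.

R = 4/7

Apply the ratio test: |a_{m+1}| / |a_m| = (m+1)²/[(2m+1)·(2m+2)] · 7, which tends to 7/4 as m → ∞.
The series converges when 7/4 · |z − 9| < 1, giving R = 4/7.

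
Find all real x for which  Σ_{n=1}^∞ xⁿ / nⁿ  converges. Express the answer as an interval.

(−∞, ∞)

Applying the root test, |a_n|^(1/n) = 1/n → 0.
Since the n-th root of |a_n| tends to 0, the series converges for all real x; R = ∞.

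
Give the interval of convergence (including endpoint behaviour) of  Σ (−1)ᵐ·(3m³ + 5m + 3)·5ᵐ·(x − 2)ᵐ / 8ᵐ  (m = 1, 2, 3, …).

By the ratio test, |a_{m+1}/a_m| = [(3(m+1)³ + 5(m+1) + 3)/(3m³ + 5m + 3)] · 5/8 → 5/8.
Convergence for |x − 2| · 5/8 < 1, i.e. |x − 2| < 8/5. So R = 8/5.
At x = 18/5: the terms have absolute value of order m³, which does not tend to 0, so the series diverges by the divergence test.
When x = 2/5, the terms have absolute value of order m³, which does not tend to 0, so the series diverges by the divergence test.

(2/5, 18/5)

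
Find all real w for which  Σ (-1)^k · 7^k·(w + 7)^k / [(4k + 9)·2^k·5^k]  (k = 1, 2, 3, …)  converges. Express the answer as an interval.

(-59/7, -39/7]

Ratio test: |a_{k+1}/a_k| = [(4k + 9)/(4(k+1) + 9)] · 7/(2·5) → 7/10 as k → ∞.
Thus R = 1/(7/10) = 10/7.
At w = -39/7: the terms alternate in sign and decrease monotonically to 0 in absolute value (size ~ c/k), so the alternating series test gives convergence.
Endpoint w = -59/7: the terms are asymptotic to a nonzero constant times 1/k, so the series diverges by limit comparison with Σ 1/k.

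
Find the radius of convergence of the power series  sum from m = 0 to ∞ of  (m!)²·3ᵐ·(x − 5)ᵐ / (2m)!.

R = 4/3

The ratio of consecutive coefficients is (m+1)²/[(2m+1)·(2m+2)] · 3 → 3/4.
Hence the series converges for |x − 5| < 1/(3/4) = 4/3, so the radius of convergence is 4/3.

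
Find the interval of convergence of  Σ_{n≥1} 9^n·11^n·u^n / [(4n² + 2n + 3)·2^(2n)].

[-4/99, 4/99]

By the ratio test, |a_{n+1}/a_n| = [(4n² + 2n + 3)/(4(n+1)² + 2(n+1) + 3)] · 9·11/4 → 99/4.
Thus R = 1/(99/4) = 4/99.
Endpoint u = 4/99: absolute convergence follows by limit comparison with Σ 1/n².
Endpoint u = -4/99: the terms are on the order of 1/n², so the series converges absolutely by comparison with the p-series (p = 2 > 1).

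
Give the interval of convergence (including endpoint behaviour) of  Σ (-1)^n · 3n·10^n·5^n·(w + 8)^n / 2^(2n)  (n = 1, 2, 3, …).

Apply the ratio test: |a_{n+1}| / |a_n| = [3(n+1)/3n] · 10·5/4, which tends to 25/2 as n → ∞.
Convergence for |w + 8| · 25/2 < 1, i.e. |w + 8| < 2/25. So R = 2/25.
Endpoint w = -198/25: the terms do not tend to 0, so the series diverges.
Check w = -202/25: the n-th term does not approach 0; divergence by the term test.

(-202/25, -198/25)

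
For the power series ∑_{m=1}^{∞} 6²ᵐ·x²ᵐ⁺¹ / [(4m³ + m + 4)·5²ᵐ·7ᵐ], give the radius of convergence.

Ratio test: |a_{m+1}/a_m| = [(4m³ + m + 4)/(4(m+1)³ + (m+1) + 4)] · 36/(25·7) → 36/175 as m → ∞.
Writing y = x², the series in y has radius 175/36, so |x| < √(175/36) and R = 5√7/6.

R = 5√7/6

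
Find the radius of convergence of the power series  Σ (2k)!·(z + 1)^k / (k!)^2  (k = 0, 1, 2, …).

R = 1/4

Apply the ratio test: |a_{k+1}| / |a_k| = (2k+1)·(2k+2)/(k+1)², which tends to 4 as k → ∞.
Thus R = 1/(4) = 1/4.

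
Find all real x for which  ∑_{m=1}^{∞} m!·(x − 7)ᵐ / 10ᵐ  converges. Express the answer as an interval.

By the ratio test, |a_{m+1}/a_m| = (m+1) · 1/10 → ∞.
The ratio grows without bound, so the series diverges whenever (x − 7) ≠ 0; it converges only at x = 7. R = 0.

{7}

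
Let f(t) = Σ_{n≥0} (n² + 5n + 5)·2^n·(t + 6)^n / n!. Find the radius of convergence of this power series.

Apply the ratio test: |a_{n+1}| / |a_n| = ((n+1)² + 5(n+1) + 5)/(n² + 5n + 5) · 2 · 1/(n+1), which tends to 0 as n → ∞.
The ratio tends to 0 regardless of t, hence R = ∞.

R = ∞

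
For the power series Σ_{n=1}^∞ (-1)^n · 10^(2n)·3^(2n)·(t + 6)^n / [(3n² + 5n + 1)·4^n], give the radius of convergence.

Ratio test: |a_{n+1}/a_n| = [(3n² + 5n + 1)/(3(n+1)² + 5(n+1) + 1)] · 100·9/4 → 225 as n → ∞.
Convergence for |t + 6| · 225 < 1, i.e. |t + 6| < 1/225. So R = 1/225.

R = 1/225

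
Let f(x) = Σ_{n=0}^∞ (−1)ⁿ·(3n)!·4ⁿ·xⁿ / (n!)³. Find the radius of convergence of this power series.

By the ratio test, |a_{n+1}/a_n| = (3n+1)·(3n+2)·(3n+3)/(n+1)³ · 4 → 108.
Convergence for |x| · 108 < 1, i.e. |x| < 1/108. So R = 1/108.

R = 1/108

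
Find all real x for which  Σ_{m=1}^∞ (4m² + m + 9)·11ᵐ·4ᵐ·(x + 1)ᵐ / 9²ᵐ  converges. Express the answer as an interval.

By the ratio test, |a_{m+1}/a_m| = [(4(m+1)² + (m+1) + 9)/(4m² + m + 9)] · 11·4/81 → 44/81.
Thus R = 1/(44/81) = 81/44.
Endpoint x = 37/44: the m-th term does not approach 0; divergence by the term test.
At x = -125/44: the terms have absolute value of order m², which does not tend to 0, so the series diverges by the divergence test.

(-125/44, 37/44)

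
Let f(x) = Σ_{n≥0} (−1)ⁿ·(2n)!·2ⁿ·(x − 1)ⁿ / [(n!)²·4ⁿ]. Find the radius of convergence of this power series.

Apply the ratio test: |a_{n+1}| / |a_n| = (2n+1)·(2n+2)/(n+1)² · 2/4, which tends to 2 as n → ∞.
Hence the series converges for |x − 1| < 1/(2) = 1/2, so the radius of convergence is 1/2.

R = 1/2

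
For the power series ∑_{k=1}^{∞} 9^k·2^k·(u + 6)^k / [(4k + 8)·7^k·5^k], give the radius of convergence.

R = 35/18

By the ratio test, |a_{k+1}/a_k| = [(4k + 8)/(4(k+1) + 8)] · 9·2/(7·5) → 18/35.
The series converges when 18/35 · |u + 6| < 1, giving R = 35/18.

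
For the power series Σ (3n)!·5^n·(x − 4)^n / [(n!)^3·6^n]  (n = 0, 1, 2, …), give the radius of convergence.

R = 2/45

Apply the ratio test: |a_{n+1}| / |a_n| = (3n+1)·(3n+2)·(3n+3)/(n+1)³ · 5/6, which tends to 45/2 as n → ∞.
Thus R = 1/(45/2) = 2/45.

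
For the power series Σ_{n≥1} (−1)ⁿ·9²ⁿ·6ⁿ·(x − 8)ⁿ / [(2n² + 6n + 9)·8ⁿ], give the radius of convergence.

Apply the ratio test: |a_{n+1}| / |a_n| = [(2n² + 6n + 9)/(2(n+1)² + 6(n+1) + 9)] · 81·6/8, which tends to 243/4 as n → ∞.
The series converges when 243/4 · |x − 8| < 1, giving R = 4/243.

R = 4/243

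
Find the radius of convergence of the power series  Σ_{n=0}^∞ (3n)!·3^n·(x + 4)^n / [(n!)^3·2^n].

The ratio of consecutive coefficients is (3n+1)·(3n+2)·(3n+3)/(n+1)³ · 3/2 → 81/2.
Convergence for |x + 4| · 81/2 < 1, i.e. |x + 4| < 2/81. So R = 2/81.

R = 2/81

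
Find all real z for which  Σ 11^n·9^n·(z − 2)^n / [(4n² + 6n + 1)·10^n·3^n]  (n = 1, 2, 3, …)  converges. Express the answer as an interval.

By the ratio test, |a_{n+1}/a_n| = [(4n² + 6n + 1)/(4(n+1)² + 6(n+1) + 1)] · 11·9/(10·3) → 33/10.
Convergence for |z − 2| · 33/10 < 1, i.e. |z − 2| < 10/33. So R = 10/33.
When z = 76/33, absolute convergence follows by limit comparison with Σ 1/n².
When z = 56/33, the series is dominated by a constant times Σ 1/n², which converges (p = 2 > 1).

[56/33, 76/33]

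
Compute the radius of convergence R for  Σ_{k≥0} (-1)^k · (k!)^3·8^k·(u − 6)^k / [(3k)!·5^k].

R = 135/8

The ratio of consecutive coefficients is (k+1)³/[(3k+1)·(3k+2)·(3k+3)] · 8/5 → 8/135.
The series converges when 8/135 · |u − 6| < 1, giving R = 135/8.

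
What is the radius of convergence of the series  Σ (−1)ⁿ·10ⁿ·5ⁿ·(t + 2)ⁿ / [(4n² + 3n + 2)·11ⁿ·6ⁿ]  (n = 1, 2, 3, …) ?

R = 33/25

Apply the ratio test: |a_{n+1}| / |a_n| = [(4n² + 3n + 2)/(4(n+1)² + 3(n+1) + 2)] · 10·5/(11·6), which tends to 25/33 as n → ∞.
Thus R = 1/(25/33) = 33/25.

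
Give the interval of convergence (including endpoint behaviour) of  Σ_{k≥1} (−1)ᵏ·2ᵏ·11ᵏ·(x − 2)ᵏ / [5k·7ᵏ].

(37/22, 51/22]

By the ratio test, |a_{k+1}/a_k| = [5k/5(k+1)] · 2·11/7 → 22/7.
Hence the series converges for |x − 2| < 1/(22/7) = 7/22, so the radius of convergence is 7/22.
At x = 51/22: an alternating series whose terms decrease to 0 in absolute value, so it converges by the Leibniz criterion.
At x = 37/22: the terms behave like c/k; limit comparison with the harmonic series gives divergence.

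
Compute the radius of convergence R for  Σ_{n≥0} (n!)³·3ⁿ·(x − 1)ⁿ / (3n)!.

By the ratio test, |a_{n+1}/a_n| = (n+1)³/[(3n+1)·(3n+2)·(3n+3)] · 3 → 1/9.
Hence the series converges for |x − 1| < 1/(1/9) = 9, so the radius of convergence is 9.

R = 9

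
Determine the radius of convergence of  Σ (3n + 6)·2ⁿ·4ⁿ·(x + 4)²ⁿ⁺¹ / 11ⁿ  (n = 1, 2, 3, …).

By the ratio test, |a_{n+1}/a_n| = [(3(n+1) + 6)/(3n + 6)] · 2·4/11 → 8/11.
Since the exponent of (x + 4) increases by 2 each term, convergence requires |x + 4|² < 11/8, hence R = √22/4.

R = √22/4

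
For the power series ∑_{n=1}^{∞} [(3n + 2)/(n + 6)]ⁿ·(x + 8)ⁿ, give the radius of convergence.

R = 1/3

Root test: |a_n|^(1/n) = (3n + 2)/(n + 6) → 3.
The series converges when 3 · |x + 8| < 1, giving R = 1/3.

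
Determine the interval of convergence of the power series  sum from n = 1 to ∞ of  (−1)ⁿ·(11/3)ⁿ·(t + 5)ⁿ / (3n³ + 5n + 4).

[-58/11, -52/11]

By the ratio test, |a_{n+1}/a_n| = [(3n³ + 5n + 4)/(3(n+1)³ + 5(n+1) + 4)] · 11/3 → 11/3.
Thus R = 1/(11/3) = 3/11.
Endpoint t = -52/11: the terms are on the order of 1/n³, so the series converges absolutely by comparison with the p-series (p = 3 > 1).
Endpoint t = -58/11: the series is dominated by a constant times Σ 1/n³, which converges (p = 3 > 1).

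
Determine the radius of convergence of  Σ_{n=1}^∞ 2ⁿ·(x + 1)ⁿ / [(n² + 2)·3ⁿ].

Ratio test: |a_{n+1}/a_n| = [(n² + 2)/((n+1)² + 2)] · 2/3 → 2/3 as n → ∞.
The series converges when 2/3 · |x + 1| < 1, giving R = 3/2.

R = 3/2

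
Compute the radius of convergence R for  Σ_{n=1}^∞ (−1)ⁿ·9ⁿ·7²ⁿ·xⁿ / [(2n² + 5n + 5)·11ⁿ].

Ratio test: |a_{n+1}/a_n| = [(2n² + 5n + 5)/(2(n+1)² + 5(n+1) + 5)] · 9·49/11 → 441/11 as n → ∞.
Thus R = 1/(441/11) = 11/441.

R = 11/441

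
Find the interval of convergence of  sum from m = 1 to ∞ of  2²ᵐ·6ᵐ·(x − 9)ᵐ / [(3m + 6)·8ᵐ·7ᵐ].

[20/3, 34/3)

Ratio test: |a_{m+1}/a_m| = [(3m + 6)/(3(m+1) + 6)] · 4·6/(8·7) → 3/7 as m → ∞.
Thus R = 1/(3/7) = 7/3.
Check x = 34/3: the terms are asymptotic to a nonzero constant times 1/m, so the series diverges by limit comparison with Σ 1/m.
At x = 20/3: convergence follows from the alternating series test (terms decrease monotonically to 0).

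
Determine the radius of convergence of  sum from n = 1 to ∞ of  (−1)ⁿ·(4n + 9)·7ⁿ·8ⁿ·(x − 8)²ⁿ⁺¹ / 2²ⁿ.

By the ratio test, |a_{n+1}/a_n| = [(4(n+1) + 9)/(4n + 9)] · 7·8/4 → 14.
Writing y = (x − 8)², the series in y has radius 1/14, so |x − 8| < √(1/14) and R = √14/14.

R = √14/14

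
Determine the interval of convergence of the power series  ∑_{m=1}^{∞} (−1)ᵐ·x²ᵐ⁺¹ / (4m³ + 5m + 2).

[-1, 1]

The ratio of consecutive coefficients is (4m³ + 5m + 2)/(4(m+1)³ + 5(m+1) + 2) → 1.
Since the exponent of x increases by 2 each term, convergence requires |x|² < 1, hence R = 1.
Endpoint x = 1: the terms are on the order of 1/m³, so the series converges absolutely by comparison with the p-series (p = 3 > 1).
When x = -1, the terms are on the order of 1/m³, so the series converges absolutely by comparison with the p-series (p = 3 > 1).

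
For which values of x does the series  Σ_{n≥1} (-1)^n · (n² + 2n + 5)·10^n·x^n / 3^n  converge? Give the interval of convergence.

By the ratio test, |a_{n+1}/a_n| = [((n+1)² + 2(n+1) + 5)/(n² + 2n + 5)] · 10/3 → 10/3.
Convergence for |x| · 10/3 < 1, i.e. |x| < 3/10. So R = 3/10.
At x = 3/10: the terms do not tend to 0, so the series diverges.
At x = -3/10: the n-th term does not approach 0; divergence by the term test.

(-3/10, 3/10)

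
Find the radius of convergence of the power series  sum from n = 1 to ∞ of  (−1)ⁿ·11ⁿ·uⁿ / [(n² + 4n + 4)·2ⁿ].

Ratio test: |a_{n+1}/a_n| = [(n² + 4n + 4)/((n+1)² + 4(n+1) + 4)] · 11/2 → 11/2 as n → ∞.
Hence the series converges for |u| < 1/(11/2) = 2/11, so the radius of convergence is 2/11.

R = 2/11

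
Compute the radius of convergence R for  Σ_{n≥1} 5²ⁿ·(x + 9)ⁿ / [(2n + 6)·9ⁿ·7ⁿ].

R = 63/25

The ratio of consecutive coefficients is [(2n + 6)/(2(n+1) + 6)] · 25/(9·7) → 25/63.
Hence the series converges for |x + 9| < 1/(25/63) = 63/25, so the radius of convergence is 63/25.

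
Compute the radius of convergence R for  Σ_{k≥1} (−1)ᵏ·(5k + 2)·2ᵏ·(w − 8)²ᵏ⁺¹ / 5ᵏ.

Ratio test: |a_{k+1}/a_k| = [(5(k+1) + 2)/(5k + 2)] · 2/5 → 2/5 as k → ∞.
Writing y = (w − 8)², the series in y has radius 5/2, so |w − 8| < √(5/2) and R = √10/2.

R = √10/2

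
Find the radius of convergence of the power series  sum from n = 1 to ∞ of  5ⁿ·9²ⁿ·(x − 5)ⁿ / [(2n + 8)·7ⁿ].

Apply the ratio test: |a_{n+1}| / |a_n| = [(2n + 8)/(2(n+1) + 8)] · 5·81/7, which tends to 405/7 as n → ∞.
The series converges when 405/7 · |x − 5| < 1, giving R = 7/405.

R = 7/405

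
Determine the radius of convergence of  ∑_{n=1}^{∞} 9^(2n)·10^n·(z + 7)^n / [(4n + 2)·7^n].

R = 7/810

Ratio test: |a_{n+1}/a_n| = [(4n + 2)/(4(n+1) + 2)] · 81·10/7 → 810/7 as n → ∞.
Thus R = 1/(810/7) = 7/810.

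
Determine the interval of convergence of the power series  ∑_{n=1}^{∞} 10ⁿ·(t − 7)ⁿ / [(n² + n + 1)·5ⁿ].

[13/2, 15/2]

By the ratio test, |a_{n+1}/a_n| = [(n² + n + 1)/((n+1)² + (n+1) + 1)] · 10/5 → 2.
Hence the series converges for |t − 7| < 1/(2) = 1/2, so the radius of convergence is 1/2.
At t = 15/2: absolute convergence follows by limit comparison with Σ 1/n².
Endpoint t = 13/2: the terms are on the order of 1/n², so the series converges absolutely by comparison with the p-series (p = 2 > 1).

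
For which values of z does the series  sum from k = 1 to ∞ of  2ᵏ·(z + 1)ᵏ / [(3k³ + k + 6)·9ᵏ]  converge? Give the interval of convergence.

[-11/2, 7/2]

The ratio of consecutive coefficients is [(3k³ + k + 6)/(3(k+1)³ + (k+1) + 6)] · 2/9 → 2/9.
The series converges when 2/9 · |z + 1| < 1, giving R = 9/2.
When z = 7/2, absolute convergence follows by limit comparison with Σ 1/k³.
Endpoint z = -11/2: the terms are on the order of 1/k³, so the series converges absolutely by comparison with the p-series (p = 3 > 1).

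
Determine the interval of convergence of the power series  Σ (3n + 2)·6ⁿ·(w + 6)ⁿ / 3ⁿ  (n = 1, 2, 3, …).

(-13/2, -11/2)

The ratio of consecutive coefficients is [(3(n+1) + 2)/(3n + 2)] · 6/3 → 2.
Convergence for |w + 6| · 2 < 1, i.e. |w + 6| < 1/2. So R = 1/2.
When w = -11/2, the terms have absolute value of order n, which does not tend to 0, so the series diverges by the divergence test.
Endpoint w = -13/2: the terms have absolute value of order n, which does not tend to 0, so the series diverges by the divergence test.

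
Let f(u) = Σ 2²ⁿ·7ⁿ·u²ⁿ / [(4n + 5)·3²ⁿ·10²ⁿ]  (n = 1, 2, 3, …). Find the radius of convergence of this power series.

R = 15√7/7

By the ratio test, |a_{n+1}/a_n| = [(4n + 5)/(4(n+1) + 5)] · 4·7/(9·100) → 7/225.
Writing y = u², the series in y has radius 225/7, so |u| < √(225/7) and R = 15√7/7.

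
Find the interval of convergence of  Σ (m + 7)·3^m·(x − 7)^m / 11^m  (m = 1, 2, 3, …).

(10/3, 32/3)

By the ratio test, |a_{m+1}/a_m| = [((m+1) + 7)/(m + 7)] · 3/11 → 3/11.
Thus R = 1/(3/11) = 11/3.
At x = 32/3: the terms have absolute value of order m, which does not tend to 0, so the series diverges by the divergence test.
When x = 10/3, the terms do not tend to 0, so the series diverges.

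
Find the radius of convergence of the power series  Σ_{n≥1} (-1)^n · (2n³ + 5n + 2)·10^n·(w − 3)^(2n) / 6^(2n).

By the ratio test, |a_{n+1}/a_n| = [(2(n+1)³ + 5(n+1) + 2)/(2n³ + 5n + 2)] · 10/36 → 5/18.
Successive powers of (w − 3) differ by 2, so the series converges when |w − 3|² · 5/18 < 1, i.e. |w − 3| < √(18/5). So R = 3√10/5.

R = 3√10/5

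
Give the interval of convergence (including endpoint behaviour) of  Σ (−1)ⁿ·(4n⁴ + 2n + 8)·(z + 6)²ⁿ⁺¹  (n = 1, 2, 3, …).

Ratio test: |a_{n+1}/a_n| = (4(n+1)⁴ + 2(n+1) + 8)/(4n⁴ + 2n + 8) → 1 as n → ∞.
Successive powers of (z + 6) differ by 2, so the series converges when |z + 6|² · 1 < 1, i.e. |z + 6| < √(1) = 1. So R = 1.
When z = -5, the n-th term does not approach 0; divergence by the term test.
When z = -7, the n-th term does not approach 0; divergence by the term test.

(-7, -5)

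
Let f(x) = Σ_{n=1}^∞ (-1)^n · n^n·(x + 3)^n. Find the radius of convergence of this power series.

R = 0

Root test: |a_n|^(1/n) = n → ∞.
The root grows without bound, so R = 0 (convergence only at x = -3).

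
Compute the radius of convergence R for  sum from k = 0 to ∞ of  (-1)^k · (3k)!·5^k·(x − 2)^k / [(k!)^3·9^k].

Ratio test: |a_{k+1}/a_k| = (3k+1)·(3k+2)·(3k+3)/(k+1)³ · 5/9 → 15 as k → ∞.
Convergence for |x − 2| · 15 < 1, i.e. |x − 2| < 1/15. So R = 1/15.

R = 1/15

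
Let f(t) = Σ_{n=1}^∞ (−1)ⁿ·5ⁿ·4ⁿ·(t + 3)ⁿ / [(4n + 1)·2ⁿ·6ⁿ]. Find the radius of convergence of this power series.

The ratio of consecutive coefficients is [(4n + 1)/(4(n+1) + 1)] · 5·4/(2·6) → 5/3.
The series converges when 5/3 · |t + 3| < 1, giving R = 3/5.

R = 3/5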